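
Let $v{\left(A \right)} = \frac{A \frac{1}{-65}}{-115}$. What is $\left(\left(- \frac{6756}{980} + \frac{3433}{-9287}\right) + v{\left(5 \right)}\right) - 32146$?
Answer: $- \frac{21874481587519}{680319185} \approx -32153.0$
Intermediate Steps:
$v{\left(A \right)} = \frac{A}{7475}$ ($v{\left(A \right)} = A \left(- \frac{1}{65}\right) \left(- \frac{1}{115}\right) = - \frac{A}{65} \left(- \frac{1}{115}\right) = \frac{A}{7475}$)
$\left(\left(- \frac{6756}{980} + \frac{3433}{-9287}\right) + v{\left(5 \right)}\right) - 32146 = \left(\left(- \frac{6756}{980} + \frac{3433}{-9287}\right) + \frac{1}{7475} \cdot 5\right) - 32146 = \left(\left(\left(-6756\right) \frac{1}{980} + 3433 \left(- \frac{1}{9287}\right)\right) + \frac{1}{1495}\right) - 32146 = \left(\left(- \frac{1689}{245} - \frac{3433}{9287}\right) + \frac{1}{1495}\right) - 32146 = \left(- \frac{16526828}{2275315} + \frac{1}{1495}\right) - 32146 = - \frac{4941066509}{680319185} - 32146 = - \frac{21874481587519}{680319185}$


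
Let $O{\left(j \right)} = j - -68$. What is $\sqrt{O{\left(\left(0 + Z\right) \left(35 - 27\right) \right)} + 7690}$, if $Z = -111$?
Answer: $\sqrt{6870} \approx 82.885$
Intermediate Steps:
$O{\left(j \right)} = 68 + j$ ($O{\left(j \right)} = j + 68 = 68 + j$)
$\sqrt{O{\left(\left(0 + Z\right) \left(35 - 27\right) \right)} + 7690} = \sqrt{\left(68 + \left(0 - 111\right) \left(35 - 27\right)\right) + 7690} = \sqrt{\left(68 - 888\right) + 7690} = \sqrt{-820 + 7690} = \sqrt{6870}$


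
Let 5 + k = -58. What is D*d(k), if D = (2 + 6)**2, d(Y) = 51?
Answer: 3264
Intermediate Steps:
k = -63 (k = -5 - 58 = -63)
D = 64 (D = 8**2 = 64)
D*d(k) = 64*51 = 3264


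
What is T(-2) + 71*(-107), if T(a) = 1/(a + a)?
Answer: -30389/4 ≈ -7597.3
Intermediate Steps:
T(a) = 1/(2*a)
T(-2) + 71*(-107) = (½)/(-2) + 71*(-107) = (½)*(-½) - 7597 = -¼ - 7597 = -30389/4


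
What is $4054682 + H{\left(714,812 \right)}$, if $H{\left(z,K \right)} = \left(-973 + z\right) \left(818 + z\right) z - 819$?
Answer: $-279252769$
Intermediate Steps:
$H{\left(z,K \right)} = -819 + z \left(-973 + z\right) \left(818 + z\right)$ ($H{\left(z,K \right)} = z \left(-973 + z\right) \left(818 + z\right) - 819 = -819 + z \left(-973 + z\right) \left(818 + z\right)$)
$4054682 + H{\left(714,812 \right)} = 4054682 - \left(568283415 - 363994344 + 79018380\right) = 4054682 - 283307451 = -279252769$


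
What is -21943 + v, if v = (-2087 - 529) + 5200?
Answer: -19359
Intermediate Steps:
v = 2584 (v = -2616 + 5200 = 2584)
-21943 + v = -21943 + 2584 = -19359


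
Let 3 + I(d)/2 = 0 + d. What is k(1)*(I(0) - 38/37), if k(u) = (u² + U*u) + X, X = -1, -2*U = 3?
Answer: 390/37 ≈ 10.541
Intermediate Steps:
U = -3/2 (U = -½*3 = -3/2 ≈ -1.5000)
k(u) = -1 + u² - 3*u/2 (k(u) = (u² - 3*u/2) - 1 = -1 + u² - 3*u/2)
I(d) = -6 + 2*d (I(d) = -6 + 2*(0 + d) = -6 + 2*d)
k(1)*(I(0) - 38/37) = (-1 + 1² - 3/2*1)*((-6 + 2*0) - 38/37) = (-1 + 1 - 3/2)*((-6 + 0) - 38*1/37) = -3*(-6 - 38/37)/2 = -3/2*(-260/37) = 390/37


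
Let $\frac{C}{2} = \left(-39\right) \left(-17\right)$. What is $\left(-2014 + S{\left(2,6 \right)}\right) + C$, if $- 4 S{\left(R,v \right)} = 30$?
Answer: $- \frac{1391}{2} \approx -695.5$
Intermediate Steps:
$S{\left(R,v \right)} = - \frac{15}{2}$ ($S{\left(R,v \right)} = \left(- \frac{1}{4}\right) 30 = - \frac{15}{2}$)
$C = 1326$ ($C = 2 \left(\left(-39\right) \left(-17\right)\right) = 2 \cdot 663 = 1326$)
$\left(-2014 + S{\left(2,6 \right)}\right) + C = \left(-2014 - \frac{15}{2}\right) + 1326 = - \frac{4043}{2} + 1326 = - \frac{1391}{2}$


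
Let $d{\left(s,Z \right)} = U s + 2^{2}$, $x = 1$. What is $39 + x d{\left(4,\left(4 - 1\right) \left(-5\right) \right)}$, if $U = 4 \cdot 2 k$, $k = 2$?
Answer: $107$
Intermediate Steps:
$U = 16$ ($U = 4 \cdot 2 \cdot 2 = 8 \cdot 2 = 16$)
$d{\left(s,Z \right)} = 4 + 16 s$ ($d{\left(s,Z \right)} = 16 s + 2^{2} = 16 s + 4 = 4 + 16 s$)
$39 + x d{\left(4,\left(4 - 1\right) \left(-5\right) \right)} = 39 + 1 \left(4 + 16 \cdot 4\right) = 39 + 1 \left(4 + 64\right) = 39 + 1 \cdot 68 = 39 + 68 = 107$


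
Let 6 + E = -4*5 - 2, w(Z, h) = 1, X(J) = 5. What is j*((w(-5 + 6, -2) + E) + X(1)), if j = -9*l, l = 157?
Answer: 31086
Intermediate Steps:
E = -28 (E = -6 + (-4*5 - 2) = -6 + (-20 - 2) = -6 - 22 = -28)
j = -1413 (j = -9*157 = -1413)
j*((w(-5 + 6, -2) + E) + X(1)) = -1413*((1 - 28) + 5) = -1413*(-27 + 5) = -1413*(-22) = 31086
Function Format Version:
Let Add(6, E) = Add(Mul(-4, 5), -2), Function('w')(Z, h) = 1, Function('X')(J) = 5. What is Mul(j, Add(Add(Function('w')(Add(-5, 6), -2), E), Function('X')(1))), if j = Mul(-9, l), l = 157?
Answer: 31086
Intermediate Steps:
E = -28 (E = Add(-6, Add(Mul(-4, 5), -2)) = Add(-6, Add(-20, -2)) = Add(-6, -22) = -28)
j = -1413 (j = Mul(-9, 157) = -1413)
Mul(j, Add(Add(Function('w')(Add(-5, 6), -2), E), Function('X')(1))) = Mul(-1413, Add(Add(1, -28), 5)) = Mul(-1413, Add(-27, 5)) = Mul(-1413, -22) = 31086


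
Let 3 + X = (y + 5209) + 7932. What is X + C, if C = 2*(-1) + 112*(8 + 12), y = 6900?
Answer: 22276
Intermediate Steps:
C = 2238 (C = -2 + 112*20 = -2 + 2240 = 2238)
X = 20038 (X = -3 + ((6900 + 5209) + 7932) = -3 + (12109 + 7932) = -3 + 20041 = 20038)
X + C = 20038 + 2238 = 22276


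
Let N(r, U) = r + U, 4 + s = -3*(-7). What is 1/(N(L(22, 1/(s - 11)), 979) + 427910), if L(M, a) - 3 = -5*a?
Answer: 6/2573347 ≈ 2.3316e-6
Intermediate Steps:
s = 17 (s = -4 - 3*(-7) = -4 + 21 = 17)
L(M, a) = 3 - 5*a
N(r, U) = U + r
1/(N(L(22, 1/(s - 11)), 979) + 427910) = 1/((979 + (3 - 5/(17 - 11))) + 427910) = 1/((979 + (3 - 5/6)) + 427910) = 1/((979 + (3 - 5*⅙)) + 427910) = 1/((979 + (3 - ⅚)) + 427910) = 1/((979 + 13/6) + 427910) = 1/(5887/6 + 427910) = 1/(2573347/6) = 6/2573347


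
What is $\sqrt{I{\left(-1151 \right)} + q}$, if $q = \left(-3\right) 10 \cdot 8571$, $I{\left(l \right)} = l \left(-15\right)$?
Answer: $i \sqrt{239865} \approx 489.76 i$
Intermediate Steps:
$I{\left(l \right)} = - 15 l$
$q = -257130$ ($q = \left(-30\right) 8571 = -257130$)
$\sqrt{I{\left(-1151 \right)} + q} = \sqrt{\left(-15\right) \left(-1151\right) - 257130} = \sqrt{17265 - 257130} = \sqrt{-239865} = i \sqrt{239865}$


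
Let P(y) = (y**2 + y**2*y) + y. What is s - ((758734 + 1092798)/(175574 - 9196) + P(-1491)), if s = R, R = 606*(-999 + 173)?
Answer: 275512951466359/83189 ≈ 3.3119e+9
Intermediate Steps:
P(y) = y + y**2 + y**3 (P(y) = (y**2 + y**3) + y = y + y**2 + y**3)
R = -500556 (R = 606*(-826) = -500556)
s = -500556
s - ((758734 + 1092798)/(175574 - 9196) + P(-1491)) = -500556 - ((758734 + 1092798)/(175574 - 9196) - 1491*(1 - 1491 + (-1491)**2)) = -500556 - (1851532/166378 - 1491*(1 - 1491 + 2223081)) = -500556 - (1851532*(1/166378) - 1491*2221591) = -500556 - (925766/83189 - 3312392181) = -500556 - 1*(-275554592219443/83189) = -500556 + 275554592219443/83189 = 275512951466359/83189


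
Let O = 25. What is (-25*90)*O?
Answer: -56250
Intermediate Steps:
(-25*90)*O = -25*90*25 = -2250*25 = -56250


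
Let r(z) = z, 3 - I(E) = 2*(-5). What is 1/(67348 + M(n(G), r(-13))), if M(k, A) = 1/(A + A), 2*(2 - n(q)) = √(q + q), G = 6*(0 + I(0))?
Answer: 26/1751047 ≈ 1.4848e-5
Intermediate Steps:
I(E) = 13 (I(E) = 3 - 2*(-5) = 3 - 1*(-10) = 3 + 10 = 13)
G = 78 (G = 6*(0 + 13) = 6*13 = 78)
n(q) = 2 - √2*√q/2 (n(q) = 2 - √(q + q)/2 = 2 - √2*√q/2)
M(k, A) = 1/(2*A)
1/(67348 + M(n(G), r(-13))) = 1/(67348 + (½)/(-13)) = 1/(67348 + (½)*(-1/13)) = 1/(67348 - 1/26) = 1/(1751047/26) = 26/1751047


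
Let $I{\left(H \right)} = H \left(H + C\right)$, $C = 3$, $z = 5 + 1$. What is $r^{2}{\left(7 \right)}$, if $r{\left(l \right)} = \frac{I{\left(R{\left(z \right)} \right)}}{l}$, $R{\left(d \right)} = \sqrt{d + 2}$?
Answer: $\frac{136}{49} + \frac{96 \sqrt{2}}{49} \approx 5.5462$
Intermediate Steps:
$z = 6$
$R{\left(d \right)} = \sqrt{2 + d}$
$I{\left(H \right)} = H \left(3 + H\right)$ ($I{\left(H \right)} = H \left(H + 3\right) = H \left(3 + H\right)$)
$r{\left(l \right)} = \frac{2 \sqrt{2} \left(3 + 2 \sqrt{2}\right)}{l}$ ($r{\left(l \right)} = \frac{\sqrt{2 + 6} \left(3 + \sqrt{2 + 6}\right)}{l} = \frac{\sqrt{8} \left(3 + \sqrt{8}\right)}{l} = \frac{2 \sqrt{2} \left(3 + 2 \sqrt{2}\right)}{l}$)
$r^{2}{\left(7 \right)} = \left(\frac{2 \left(4 + 3 \sqrt{2}\right)}{7}\right)^{2} = \left(2 \cdot \frac{1}{7} \left(4 + 3 \sqrt{2}\right)\right)^{2} = \left(\frac{8}{7} + \frac{6 \sqrt{2}}{7}\right)^{2}$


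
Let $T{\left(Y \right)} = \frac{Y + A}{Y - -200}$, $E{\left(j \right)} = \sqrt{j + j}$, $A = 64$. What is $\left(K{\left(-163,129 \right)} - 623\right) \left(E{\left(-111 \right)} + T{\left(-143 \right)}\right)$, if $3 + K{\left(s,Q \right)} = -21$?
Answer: $\frac{51113}{57} - 647 i \sqrt{222} \approx 896.72 - 9640.1 i$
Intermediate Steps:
$K{\left(s,Q \right)} = -24$ ($K{\left(s,Q \right)} = -3 - 21 = -24$)
$E{\left(j \right)} = \sqrt{2} \sqrt{j}$ ($E{\left(j \right)} = \sqrt{2 j} = \sqrt{2} \sqrt{j}$)
$T{\left(Y \right)} = \frac{64 + Y}{200 + Y}$ ($T{\left(Y \right)} = \frac{Y + 64}{Y - -200} = \frac{64 + Y}{Y + 200} = \frac{64 + Y}{200 + Y}$)
$\left(K{\left(-163,129 \right)} - 623\right) \left(E{\left(-111 \right)} + T{\left(-143 \right)}\right) = \left(-24 - 623\right) \left(\sqrt{2} \sqrt{-111} + \frac{64 - 143}{200 - 143}\right) = - 647 \left(\sqrt{2} i \sqrt{111} + \frac{1}{57} \left(-79\right)\right) = - 647 \left(i \sqrt{222} + \frac{1}{57} \left(-79\right)\right) = - 647 \left(i \sqrt{222} - \frac{79}{57}\right) = - 647 \left(- \frac{79}{57} + i \sqrt{222}\right) = \frac{51113}{57} - 647 i \sqrt{222}$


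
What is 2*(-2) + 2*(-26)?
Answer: -56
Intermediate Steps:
2*(-2) + 2*(-26) = -4 - 52 = -56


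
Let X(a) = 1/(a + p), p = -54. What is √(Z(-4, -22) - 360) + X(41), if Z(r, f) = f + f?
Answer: -1/13 + 2*I*√101 ≈ -0.076923 + 20.1*I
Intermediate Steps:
Z(r, f) = 2*f
X(a) = 1/(-54 + a) (X(a) = 1/(a - 54) = 1/(-54 + a))
√(Z(-4, -22) - 360) + X(41) = √(2*(-22) - 360) + 1/(-54 + 41) = √(-44 - 360) + 1/(-13) = √(-404) - 1/13 = 2*I*√101 - 1/13 = -1/13 + 2*I*√101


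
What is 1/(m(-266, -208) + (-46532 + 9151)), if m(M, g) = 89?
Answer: -1/37292 ≈ -2.6815e-5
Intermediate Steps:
1/(m(-266, -208) + (-46532 + 9151)) = 1/(89 + (-46532 + 9151)) = 1/(89 - 37381) = 1/(-37292) = -1/37292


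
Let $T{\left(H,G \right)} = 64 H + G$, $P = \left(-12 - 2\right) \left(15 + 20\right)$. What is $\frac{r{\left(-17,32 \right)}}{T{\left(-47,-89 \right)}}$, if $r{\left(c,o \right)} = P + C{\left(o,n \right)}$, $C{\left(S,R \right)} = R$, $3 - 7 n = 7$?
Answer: $\frac{3434}{21679} \approx 0.1584$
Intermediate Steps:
$n = - \frac{4}{7}$ ($n = \frac{3}{7} - 1 = - \frac{4}{7} \approx -0.57143$)
$P = -490$ ($P = \left(-14\right) 35 = -490$)
$T{\left(H,G \right)} = G + 64 H$
$r{\left(c,o \right)} = - \frac{3434}{7}$ ($r{\left(c,o \right)} = -490 - \frac{4}{7} = - \frac{3434}{7}$)
$\frac{r{\left(-17,32 \right)}}{T{\left(-47,-89 \right)}} = - \frac{3434}{7 \left(-89 + 64 \left(-47\right)\right)} = - \frac{3434}{7 \left(-89 - 3008\right)} = - \frac{3434}{7 \left(-3097\right)} = \left(- \frac{3434}{7}\right) \left(- \frac{1}{3097}\right) = \frac{3434}{21679}$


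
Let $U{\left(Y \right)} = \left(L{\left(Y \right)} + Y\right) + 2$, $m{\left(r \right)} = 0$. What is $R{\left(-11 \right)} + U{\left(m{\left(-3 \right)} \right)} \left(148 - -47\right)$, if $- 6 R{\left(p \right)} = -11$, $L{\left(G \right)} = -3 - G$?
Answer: $- \frac{1159}{6} \approx -193.17$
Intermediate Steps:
$R{\left(p \right)} = \frac{11}{6}$ ($R{\left(p \right)} = \left(- \frac{1}{6}\right) \left(-11\right) = \frac{11}{6}$)
$U{\left(Y \right)} = -1$ ($U{\left(Y \right)} = \left(\left(-3 - Y\right) + Y\right) + 2 = -3 + 2 = -1$)
$R{\left(-11 \right)} + U{\left(m{\left(-3 \right)} \right)} \left(148 - -47\right) = \frac{11}{6} - \left(148 - -47\right) = \frac{11}{6} - \left(148 + 47\right) = \frac{11}{6} - 195 = - \frac{1159}{6}$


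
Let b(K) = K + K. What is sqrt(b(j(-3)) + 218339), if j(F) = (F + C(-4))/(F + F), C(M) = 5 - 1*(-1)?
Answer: sqrt(218338) ≈ 467.27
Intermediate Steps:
C(M) = 6 (C(M) = 5 + 1 = 6)
j(F) = (6 + F)/(2*F) (j(F) = (F + 6)/(F + F) = (6 + F)/((2*F)) = (6 + F)*(1/(2*F)) = (6 + F)/(2*F))
b(K) = 2*K
sqrt(b(j(-3)) + 218339) = sqrt(2*((1/2)*(6 - 3)/(-3)) + 218339) = sqrt(2*((1/2)*(-1/3)*3) + 218339) = sqrt(2*(-1/2) + 218339) = sqrt(-1 + 218339) = sqrt(218338)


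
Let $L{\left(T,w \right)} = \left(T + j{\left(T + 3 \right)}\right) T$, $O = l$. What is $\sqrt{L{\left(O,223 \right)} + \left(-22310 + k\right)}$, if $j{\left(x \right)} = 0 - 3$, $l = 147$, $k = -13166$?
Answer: $14 i \sqrt{73} \approx 119.62 i$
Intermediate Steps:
$j{\left(x \right)} = -3$
$O = 147$
$L{\left(T,w \right)} = T \left(-3 + T\right)$ ($L{\left(T,w \right)} = \left(T - 3\right) T = \left(-3 + T\right) T = T \left(-3 + T\right)$)
$\sqrt{L{\left(O,223 \right)} + \left(-22310 + k\right)} = \sqrt{147 \left(-3 + 147\right) - 35476} = \sqrt{147 \cdot 144 - 35476} = \sqrt{21168 - 35476} = \sqrt{-14308} = 14 i \sqrt{73}$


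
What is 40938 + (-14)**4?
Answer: 79354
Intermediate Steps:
40938 + (-14)**4 = 40938 + 38416 = 79354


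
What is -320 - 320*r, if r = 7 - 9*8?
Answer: 20480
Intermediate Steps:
r = -65 (r = 7 - 72 = -65)
-320 - 320*r = -320 - 320*(-65) = -320 + 20800 = 20480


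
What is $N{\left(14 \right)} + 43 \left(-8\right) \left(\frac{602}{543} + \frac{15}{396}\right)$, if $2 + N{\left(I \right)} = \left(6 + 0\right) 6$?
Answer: $- \frac{717572}{1991} \approx -360.41$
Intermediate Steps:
$N{\left(I \right)} = 34$ ($N{\left(I \right)} = -2 + \left(6 + 0\right) 6 = -2 + 6 \cdot 6 = -2 + 36 = 34$)
$N{\left(14 \right)} + 43 \left(-8\right) \left(\frac{602}{543} + \frac{15}{396}\right) = 34 + 43 \left(-8\right) \left(\frac{602}{543} + \frac{15}{396}\right) = 34 - 344 \left(602 \cdot \frac{1}{543} + 15 \cdot \frac{1}{396}\right) = 34 - 344 \left(\frac{602}{543} + \frac{5}{132}\right) = 34 - \frac{785266}{1991} = - \frac{717572}{1991}$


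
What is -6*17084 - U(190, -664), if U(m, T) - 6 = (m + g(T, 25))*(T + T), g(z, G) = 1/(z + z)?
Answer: 149809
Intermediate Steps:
g(z, G) = 1/(2*z)
U(m, T) = 6 + 2*T*(m + 1/(2*T)) (U(m, T) = 6 + (m + 1/(2*T))*(T + T) = 6 + (m + 1/(2*T))*(2*T) = 6 + 2*T*(m + 1/(2*T)))
-6*17084 - U(190, -664) = -6*17084 - (7 + 2*(-664)*190) = -102504 - (7 - 252320) = -102504 - 1*(-252313) = -102504 + 252313 = 149809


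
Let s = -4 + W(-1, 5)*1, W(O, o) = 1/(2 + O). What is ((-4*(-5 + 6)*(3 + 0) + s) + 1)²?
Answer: 196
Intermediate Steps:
s = -3 (s = -4 + 1/(2 - 1) = -4 + 1/1 = -4 + 1*1 = -4 + 1 = -3)
((-4*(-5 + 6)*(3 + 0) + s) + 1)² = ((-4*(-5 + 6)*(3 + 0) - 3) + 1)² = ((-4*3 - 3) + 1)² = ((-12 - 3) + 1)² = (-15 + 1)² = (-14)² = 196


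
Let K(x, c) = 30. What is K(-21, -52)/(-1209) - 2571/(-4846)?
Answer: 987653/1952938 ≈ 0.50573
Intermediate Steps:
K(-21, -52)/(-1209) - 2571/(-4846) = 30/(-1209) - 2571/(-4846) = 30*(-1/1209) - 2571*(-1/4846) = -10/403 + 2571/4846 = 987653/1952938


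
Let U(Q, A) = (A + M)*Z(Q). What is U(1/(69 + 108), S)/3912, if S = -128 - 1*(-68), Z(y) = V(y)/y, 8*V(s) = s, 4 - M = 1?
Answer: -19/10432 ≈ -0.0018213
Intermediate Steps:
M = 3 (M = 4 - 1*1 = 4 - 1 = 3)
V(s) = s/8
Z(y) = ⅛ (Z(y) = (y/8)/y = ⅛)
S = -60 (S = -128 + 68 = -60)
U(Q, A) = 3/8 + A/8 (U(Q, A) = (A + 3)*(⅛) = (3 + A)*(⅛) = 3/8 + A/8)
U(1/(69 + 108), S)/3912 = (3/8 + (⅛)*(-60))/3912 = (3/8 - 15/2)*(1/3912) = -57/8*1/3912 = -19/10432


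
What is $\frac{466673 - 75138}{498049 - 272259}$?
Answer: $\frac{78307}{45158} \approx 1.7341$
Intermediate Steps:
$\frac{466673 - 75138}{498049 - 272259} = \frac{391535}{225790} = 391535 \cdot \frac{1}{225790} = \frac{78307}{45158}$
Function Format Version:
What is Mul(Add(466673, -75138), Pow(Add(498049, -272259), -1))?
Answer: Rational(78307, 45158) ≈ 1.7341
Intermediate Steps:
Mul(Add(466673, -75138), Pow(Add(498049, -272259), -1)) = Mul(391535, Pow(225790, -1)) = Mul(391535, Rational(1, 225790)) = Rational(78307, 45158)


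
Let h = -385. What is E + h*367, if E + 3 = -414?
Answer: -141712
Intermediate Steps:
E = -417 (E = -3 - 414 = -417)
E + h*367 = -417 - 385*367 = -417 - 141295 = -141712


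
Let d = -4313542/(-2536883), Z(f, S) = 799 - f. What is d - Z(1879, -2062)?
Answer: 2744147182/2536883 ≈ 1081.7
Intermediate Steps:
d = 4313542/2536883 (d = -4313542*(-1/2536883) = 4313542/2536883 ≈ 1.7003)
d - Z(1879, -2062) = 4313542/2536883 - (799 - 1*1879) = 4313542/2536883 - (799 - 1879) = 4313542/2536883 - 1*(-1080) = 4313542/2536883 + 1080 = 2744147182/2536883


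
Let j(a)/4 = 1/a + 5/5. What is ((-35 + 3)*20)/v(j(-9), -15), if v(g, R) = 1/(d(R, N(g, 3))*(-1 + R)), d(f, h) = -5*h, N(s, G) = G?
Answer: -153600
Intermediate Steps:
j(a) = 4 + 4/a (j(a) = 4*(1/a + 5/5) = 4*(1/a + 5*(⅕)) = 4*(1/a + 1) = 4*(1 + 1/a) = 4 + 4/a)
v(g, R) = 1/(15 - 15*R) (v(g, R) = 1/((-5*3)*(-1 + R)) = 1/(-15*(-1 + R)) = 1/(15 - 15*R))
((-35 + 3)*20)/v(j(-9), -15) = ((-35 + 3)*20)/((-1/(-15 + 15*(-15)))) = (-32*20)/((-1/(-15 - 225))) = -640/((-1/(-240))) = -640/((-1*(-1/240))) = -640/1/240 = -640*240 = -153600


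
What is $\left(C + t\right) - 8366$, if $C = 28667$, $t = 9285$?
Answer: $29586$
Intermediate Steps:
$\left(C + t\right) - 8366 = \left(28667 + 9285\right) - 8366 = 37952 - 8366 = 29586$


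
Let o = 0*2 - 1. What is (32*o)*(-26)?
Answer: 832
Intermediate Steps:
o = -1 (o = 0 - 1 = -1)
(32*o)*(-26) = (32*(-1))*(-26) = -32*(-26) = 832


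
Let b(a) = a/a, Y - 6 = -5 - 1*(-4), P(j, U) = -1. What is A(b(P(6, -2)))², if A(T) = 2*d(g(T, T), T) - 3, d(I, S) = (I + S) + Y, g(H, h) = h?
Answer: 121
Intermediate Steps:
Y = 5 (Y = 6 + (-5 - 1*(-4)) = 6 + (-5 + 4) = 6 - 1 = 5)
d(I, S) = 5 + I + S (d(I, S) = (I + S) + 5 = 5 + I + S)
b(a) = 1
A(T) = 7 + 4*T (A(T) = 2*(5 + T + T) - 3 = 2*(5 + 2*T) - 3 = (10 + 4*T) - 3 = 7 + 4*T)
A(b(P(6, -2)))² = (7 + 4*1)² = (7 + 4)² = 11² = 121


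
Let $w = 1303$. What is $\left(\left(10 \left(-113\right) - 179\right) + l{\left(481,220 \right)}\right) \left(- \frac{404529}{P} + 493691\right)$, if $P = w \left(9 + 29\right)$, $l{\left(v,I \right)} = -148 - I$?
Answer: $- \frac{2157523312035}{2606} \approx -8.2791 \cdot 10^{8}$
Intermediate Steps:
$P = 49514$ ($P = 1303 \left(9 + 29\right) = 1303 \cdot 38 = 49514$)
$\left(\left(10 \left(-113\right) - 179\right) + l{\left(481,220 \right)}\right) \left(- \frac{404529}{P} + 493691\right) = \left(\left(10 \left(-113\right) - 179\right) - 368\right) \left(- \frac{404529}{49514} + 493691\right) = \left(\left(-1130 - 179\right) - 368\right) \left(\left(-404529\right) \frac{1}{49514} + 493691\right) = \left(-1309 - 368\right) \left(- \frac{21291}{2606} + 493691\right) = \left(-1677\right) \frac{1286537455}{2606} = - \frac{2157523312035}{2606}$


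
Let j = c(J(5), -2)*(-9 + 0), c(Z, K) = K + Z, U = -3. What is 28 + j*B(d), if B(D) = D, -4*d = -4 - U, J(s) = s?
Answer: 85/4 ≈ 21.250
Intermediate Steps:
d = 1/4 (d = -(-4 - 1*(-3))/4 = -(-4 + 3)/4 = -1/4*(-1) = 1/4 ≈ 0.25000)
j = -27 (j = (-2 + 5)*(-9 + 0) = 3*(-9) = -27)
28 + j*B(d) = 28 - 27*1/4 = 28 - 27/4 = 85/4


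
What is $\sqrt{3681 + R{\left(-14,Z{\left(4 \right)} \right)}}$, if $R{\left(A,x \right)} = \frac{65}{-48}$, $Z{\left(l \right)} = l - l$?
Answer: $\frac{\sqrt{529869}}{12} \approx 60.66$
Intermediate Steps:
$Z{\left(l \right)} = 0$
$R{\left(A,x \right)} = - \frac{65}{48}$ ($R{\left(A,x \right)} = 65 \left(- \frac{1}{48}\right) = - \frac{65}{48}$)
$\sqrt{3681 + R{\left(-14,Z{\left(4 \right)} \right)}} = \sqrt{3681 - \frac{65}{48}} = \sqrt{\frac{176623}{48}} = \frac{\sqrt{529869}}{12}$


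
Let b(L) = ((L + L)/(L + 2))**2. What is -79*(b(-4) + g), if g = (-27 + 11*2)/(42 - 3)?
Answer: -48901/39 ≈ -1253.9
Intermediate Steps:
b(L) = 4*L**2/(2 + L)**2 (b(L) = ((2*L)/(2 + L))**2 = (2*L/(2 + L))**2 = 4*L**2/(2 + L)**2)
g = -5/39 (g = (-27 + 22)/39 = -5*1/39 = -5/39 ≈ -0.12821)
-79*(b(-4) + g) = -79*(4*(-4)**2/(2 - 4)**2 - 5/39) = -79*(4*16/(-2)**2 - 5/39) = -79*(4*16*(1/4) - 5/39) = -79*(16 - 5/39) = -79*619/39 = -48901/39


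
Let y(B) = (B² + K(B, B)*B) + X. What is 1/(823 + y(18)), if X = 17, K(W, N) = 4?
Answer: 1/1236 ≈ 0.00080906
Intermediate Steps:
y(B) = 17 + B² + 4*B (y(B) = (B² + 4*B) + 17 = 17 + B² + 4*B)
1/(823 + y(18)) = 1/(823 + (17 + 18² + 4*18)) = 1/(823 + (17 + 324 + 72)) = 1/(823 + 413) = 1/1236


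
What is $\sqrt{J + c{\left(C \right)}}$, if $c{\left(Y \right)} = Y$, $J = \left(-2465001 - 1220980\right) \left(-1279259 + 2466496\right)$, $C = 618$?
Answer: $i \sqrt{4376133023879} \approx 2.0919 \cdot 10^{6} i$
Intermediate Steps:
$J = -4376133024497$ ($J = \left(-3685981\right) 1187237 = -4376133024497$)
$\sqrt{J + c{\left(C \right)}} = \sqrt{-4376133024497 + 618} = \sqrt{-4376133023879} = i \sqrt{4376133023879}$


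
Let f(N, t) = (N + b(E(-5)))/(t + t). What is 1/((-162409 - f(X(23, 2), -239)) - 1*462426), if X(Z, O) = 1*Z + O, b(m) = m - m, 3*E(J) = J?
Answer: -478/298671105 ≈ -1.6004e-6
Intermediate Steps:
E(J) = J/3
b(m) = 0
X(Z, O) = O + Z (X(Z, O) = Z + O = O + Z)
f(N, t) = N/(2*t) (f(N, t) = (N + 0)/(t + t) = N/((2*t)) = N*(1/(2*t)) = N/(2*t))
1/((-162409 - f(X(23, 2), -239)) - 1*462426) = 1/((-162409 - (2 + 23)/(2*(-239))) - 1*462426) = 1/((-162409 - 25*(-1)/(2*239)) - 462426) = 1/((-162409 - 1*(-25/478)) - 462426) = 1/((-162409 + 25/478) - 462426) = 1/(-77631477/478 - 462426) = 1/(-298671105/478) = -478/298671105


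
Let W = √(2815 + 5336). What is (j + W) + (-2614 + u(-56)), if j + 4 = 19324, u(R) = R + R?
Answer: 16594 + √8151 ≈ 16684.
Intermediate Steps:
u(R) = 2*R
j = 19320 (j = -4 + 19324 = 19320)
W = √8151 ≈ 90.283
(j + W) + (-2614 + u(-56)) = (19320 + √8151) + (-2614 + 2*(-56)) = (19320 + √8151) + (-2614 - 112) = (19320 + √8151) - 2726 = 16594 + √8151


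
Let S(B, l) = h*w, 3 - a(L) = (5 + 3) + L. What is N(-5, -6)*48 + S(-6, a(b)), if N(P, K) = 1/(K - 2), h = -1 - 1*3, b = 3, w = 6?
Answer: -30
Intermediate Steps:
h = -4 (h = -1 - 3 = -4)
N(P, K) = 1/(-2 + K)
a(L) = -5 - L (a(L) = 3 - ((5 + 3) + L) = 3 - (8 + L) = 3 + (-8 - L) = -5 - L)
S(B, l) = -24 (S(B, l) = -4*6 = -24)
N(-5, -6)*48 + S(-6, a(b)) = 48/(-2 - 6) - 24 = 48/(-8) - 24 = -⅛*48 - 24 = -6 - 24 = -30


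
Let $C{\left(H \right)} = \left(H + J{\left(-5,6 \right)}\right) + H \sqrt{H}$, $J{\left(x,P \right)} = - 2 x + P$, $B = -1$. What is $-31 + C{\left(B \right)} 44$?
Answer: $629 - 44 i \approx 629.0 - 44.0 i$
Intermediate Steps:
$J{\left(x,P \right)} = P - 2 x$
$C{\left(H \right)} = 16 + H + H^{\frac{3}{2}}$ ($C{\left(H \right)} = \left(H + \left(6 - -10\right)\right) + H \sqrt{H} = \left(H + \left(6 + 10\right)\right) + H^{\frac{3}{2}} = \left(H + 16\right) + H^{\frac{3}{2}} = \left(16 + H\right) + H^{\frac{3}{2}} = 16 + H + H^{\frac{3}{2}}$)
$-31 + C{\left(B \right)} 44 = -31 + \left(16 - 1 + \left(-1\right)^{\frac{3}{2}}\right) 44 = -31 + \left(16 - 1 - i\right) 44 = -31 + \left(15 - i\right) 44 = -31 + \left(660 - 44 i\right) = 629 - 44 i$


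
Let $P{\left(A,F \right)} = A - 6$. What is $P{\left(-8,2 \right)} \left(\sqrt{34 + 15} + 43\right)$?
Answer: $-700$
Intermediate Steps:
$P{\left(A,F \right)} = -6 + A$
$P{\left(-8,2 \right)} \left(\sqrt{34 + 15} + 43\right) = \left(-6 - 8\right) \left(\sqrt{34 + 15} + 43\right) = - 14 \left(\sqrt{49} + 43\right) = - 14 \left(7 + 43\right) = \left(-14\right) 50 = -700$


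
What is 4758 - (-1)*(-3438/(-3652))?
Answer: 8689827/1826 ≈ 4758.9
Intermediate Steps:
4758 - (-1)*(-3438/(-3652)) = 4758 - (-1)*(-3438*(-1/3652)) = 4758 - (-1)*1719/1826 = 4758 - 1*(-1719/1826) = 4758 + 1719/1826 = 8689827/1826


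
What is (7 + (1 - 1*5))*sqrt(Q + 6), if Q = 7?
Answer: 3*sqrt(13) ≈ 10.817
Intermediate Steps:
(7 + (1 - 1*5))*sqrt(Q + 6) = (7 + (1 - 1*5))*sqrt(7 + 6) = (7 + (1 - 5))*sqrt(13) = (7 - 4)*sqrt(13) = 3*sqrt(13)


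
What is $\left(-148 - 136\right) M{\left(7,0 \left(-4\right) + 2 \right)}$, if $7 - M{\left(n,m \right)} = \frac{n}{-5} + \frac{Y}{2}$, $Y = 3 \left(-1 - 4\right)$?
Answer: $- \frac{22578}{5} \approx -4515.6$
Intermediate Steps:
$Y = -15$ ($Y = 3 \left(-5\right) = -15$)
$M{\left(n,m \right)} = \frac{29}{2} + \frac{n}{5}$ ($M{\left(n,m \right)} = 7 - \left(\frac{n}{-5} - \frac{15}{2}\right) = 7 - \left(n \left(- \frac{1}{5}\right) - \frac{15}{2}\right) = 7 - \left(- \frac{n}{5} - \frac{15}{2}\right) = 7 - \left(- \frac{15}{2} - \frac{n}{5}\right) = 7 + \left(\frac{15}{2} + \frac{n}{5}\right) = \frac{29}{2} + \frac{n}{5}$)
$\left(-148 - 136\right) M{\left(7,0 \left(-4\right) + 2 \right)} = \left(-148 - 136\right) \left(\frac{29}{2} + \frac{1}{5} \cdot 7\right) = - 284 \left(\frac{29}{2} + \frac{7}{5}\right) = \left(-284\right) \frac{159}{10} = - \frac{22578}{5}$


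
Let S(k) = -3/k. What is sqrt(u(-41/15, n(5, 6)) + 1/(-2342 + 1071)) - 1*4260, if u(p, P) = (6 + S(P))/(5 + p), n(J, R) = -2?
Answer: -4260 + sqrt(6177592549)/43214 ≈ -4258.2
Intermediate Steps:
u(p, P) = (6 - 3/P)/(5 + p)
sqrt(u(-41/15, n(5, 6)) + 1/(-2342 + 1071)) - 1*4260 = sqrt(3*(-1 + 2*(-2))/(-2*(5 - 41/15)) + 1/(-2342 + 1071)) - 1*4260 = sqrt(3*(-1/2)*(-1 - 4)/(5 - 41*1/15) + 1/(-1271)) - 4260 = sqrt(3*(-1/2)*(-5)/(5 - 41/15) - 1/1271) - 4260 = sqrt(3*(-1/2)*(-5)/(34/15) - 1/1271) - 4260 = sqrt(3*(-1/2)*(15/34)*(-5) - 1/1271) - 4260 = sqrt(225/68 - 1/1271) - 4260 = sqrt(285907/86428) - 4260 = sqrt(6177592549)/43214 - 4260 = -4260 + sqrt(6177592549)/43214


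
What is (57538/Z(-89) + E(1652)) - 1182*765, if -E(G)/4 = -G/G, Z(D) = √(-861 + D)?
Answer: -904226 - 28769*I*√38/95 ≈ -9.0423e+5 - 1866.8*I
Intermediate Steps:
E(G) = 4 (E(G) = -(-4)*G/G = -(-4) = -4*(-1) = 4)
(57538/Z(-89) + E(1652)) - 1182*765 = (57538/(√(-861 - 89)) + 4) - 1182*765 = (57538/(√(-950)) + 4) - 904230 = (57538/((5*I*√38)) + 4) - 904230 = (57538*(-I*√38/190) + 4) - 904230 = (-28769*I*√38/95 + 4) - 904230 = (4 - 28769*I*√38/95) - 904230 = -904226 - 28769*I*√38/95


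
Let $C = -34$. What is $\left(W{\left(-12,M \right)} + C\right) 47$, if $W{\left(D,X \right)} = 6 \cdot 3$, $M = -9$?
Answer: $-752$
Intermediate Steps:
$W{\left(D,X \right)} = 18$
$\left(W{\left(-12,M \right)} + C\right) 47 = \left(18 - 34\right) 47 = \left(-16\right) 47 = -752$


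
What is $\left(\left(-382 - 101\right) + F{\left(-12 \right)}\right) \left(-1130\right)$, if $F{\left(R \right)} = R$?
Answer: $559350$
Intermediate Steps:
$\left(\left(-382 - 101\right) + F{\left(-12 \right)}\right) \left(-1130\right) = \left(\left(-382 - 101\right) - 12\right) \left(-1130\right) = \left(-483 - 12\right) \left(-1130\right) = \left(-495\right) \left(-1130\right) = 559350$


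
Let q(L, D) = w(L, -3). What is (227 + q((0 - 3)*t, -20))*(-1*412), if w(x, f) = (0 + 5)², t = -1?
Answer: -103824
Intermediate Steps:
w(x, f) = 25 (w(x, f) = 5² = 25)
q(L, D) = 25
(227 + q((0 - 3)*t, -20))*(-1*412) = (227 + 25)*(-1*412) = 252*(-412) = -103824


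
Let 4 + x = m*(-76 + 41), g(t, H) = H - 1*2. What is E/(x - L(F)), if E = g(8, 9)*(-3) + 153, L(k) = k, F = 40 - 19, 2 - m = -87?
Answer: -33/785 ≈ -0.042038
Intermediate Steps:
m = 89 (m = 2 - 1*(-87) = 2 + 87 = 89)
g(t, H) = -2 + H (g(t, H) = H - 2 = -2 + H)
F = 21
x = -3119 (x = -4 + 89*(-76 + 41) = -4 + 89*(-35) = -4 - 3115 = -3119)
E = 132 (E = (-2 + 9)*(-3) + 153 = 7*(-3) + 153 = -21 + 153 = 132)
E/(x - L(F)) = 132/(-3119 - 1*21) = 132/(-3119 - 21) = 132/(-3140) = 132*(-1/3140) = -33/785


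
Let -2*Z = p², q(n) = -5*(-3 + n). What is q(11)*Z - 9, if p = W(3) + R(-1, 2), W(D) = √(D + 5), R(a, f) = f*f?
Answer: 471 + 320*√2 ≈ 923.55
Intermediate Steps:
R(a, f) = f²
W(D) = √(5 + D)
q(n) = 15 - 5*n
p = 4 + 2*√2 (p = √(5 + 3) + 2² = √8 + 4 = 2*√2 + 4 = 4 + 2*√2 ≈ 6.8284)
Z = -(4 + 2*√2)²/2 ≈ -23.314
q(11)*Z - 9 = (15 - 5*11)*(-12 - 8*√2) - 9 = (15 - 55)*(-12 - 8*√2) - 9 = -40*(-12 - 8*√2) - 9 = (480 + 320*√2) - 9 = 471 + 320*√2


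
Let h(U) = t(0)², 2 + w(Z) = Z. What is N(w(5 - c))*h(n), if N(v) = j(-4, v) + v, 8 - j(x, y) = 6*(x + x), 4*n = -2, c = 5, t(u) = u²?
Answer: 0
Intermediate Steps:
n = -½ (n = (¼)*(-2) = -½ ≈ -0.50000)
j(x, y) = 8 - 12*x (j(x, y) = 8 - 6*(x + x) = 8 - 6*2*x = 8 - 12*x)
w(Z) = -2 + Z
N(v) = 56 + v (N(v) = (8 - 12*(-4)) + v = (8 + 48) + v = 56 + v)
h(U) = 0 (h(U) = (0²)² = 0² = 0)
N(w(5 - c))*h(n) = (56 + (-2 + (5 - 1*5)))*0 = (56 + (-2 + (5 - 5)))*0 = (56 + (-2 + 0))*0 = (56 - 2)*0 = 54*0 = 0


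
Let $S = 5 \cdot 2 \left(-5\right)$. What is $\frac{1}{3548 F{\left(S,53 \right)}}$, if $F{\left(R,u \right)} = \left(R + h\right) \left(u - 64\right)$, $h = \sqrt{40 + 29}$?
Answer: $\frac{25}{47438534} + \frac{\sqrt{69}}{94877068} \approx 6.1455 \cdot 10^{-7}$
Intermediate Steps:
$S = -50$ ($S = 10 \left(-5\right) = -50$)
$h = \sqrt{69} \approx 8.3066$
$F{\left(R,u \right)} = \left(-64 + u\right) \left(R + \sqrt{69}\right)$ ($F{\left(R,u \right)} = \left(R + \sqrt{69}\right) \left(u - 64\right) = \left(R + \sqrt{69}\right) \left(-64 + u\right) = \left(-64 + u\right) \left(R + \sqrt{69}\right)$)
$\frac{1}{3548 F{\left(S,53 \right)}} = \frac{1}{3548 \left(\left(-64\right) \left(-50\right) - 64 \sqrt{69} - 2650 + 53 \sqrt{69}\right)} = \frac{1}{3548 \left(3200 - 64 \sqrt{69} - 2650 + 53 \sqrt{69}\right)} = \frac{1}{3548 \left(550 - 11 \sqrt{69}\right)}$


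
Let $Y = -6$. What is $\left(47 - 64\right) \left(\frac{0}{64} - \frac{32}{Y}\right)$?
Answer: $- \frac{272}{3} \approx -90.667$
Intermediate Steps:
$\left(47 - 64\right) \left(\frac{0}{64} - \frac{32}{Y}\right) = \left(47 - 64\right) \left(\frac{0}{64} - \frac{32}{-6}\right) = - 17 \left(0 \cdot \frac{1}{64} - - \frac{16}{3}\right) = - 17 \left(0 + \frac{16}{3}\right) = \left(-17\right) \frac{16}{3} = - \frac{272}{3}$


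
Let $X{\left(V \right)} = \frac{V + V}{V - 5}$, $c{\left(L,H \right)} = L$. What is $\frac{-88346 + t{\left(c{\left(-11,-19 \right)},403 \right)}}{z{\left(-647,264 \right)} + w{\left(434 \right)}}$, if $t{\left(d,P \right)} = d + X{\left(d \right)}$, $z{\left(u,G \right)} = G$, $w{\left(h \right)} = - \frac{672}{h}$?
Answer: $- \frac{7304065}{21696} \approx -336.65$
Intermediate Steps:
$X{\left(V \right)} = \frac{2 V}{-5 + V}$
$t{\left(d,P \right)} = d + \frac{2 d}{-5 + d}$
$\frac{-88346 + t{\left(c{\left(-11,-19 \right)},403 \right)}}{z{\left(-647,264 \right)} + w{\left(434 \right)}} = \frac{-88346 - \frac{11 \left(-3 - 11\right)}{-5 - 11}}{264 - \frac{672}{434}} = \frac{-88346 - 11 \frac{1}{-16} \left(-14\right)}{264 - \frac{48}{31}} = \frac{-88346 - \left(- \frac{11}{16}\right) \left(-14\right)}{264 - \frac{48}{31}} = \frac{-88346 - \frac{77}{8}}{\frac{8136}{31}} = \left(- \frac{706845}{8}\right) \frac{31}{8136} = - \frac{7304065}{21696}$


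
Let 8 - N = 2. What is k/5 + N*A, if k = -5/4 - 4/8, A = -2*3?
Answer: -727/20 ≈ -36.350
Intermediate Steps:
N = 6 (N = 8 - 1*2 = 8 - 2 = 6)
A = -6
k = -7/4 (k = -5*¼ - 4*⅛ = -5/4 - ½ = -7/4 ≈ -1.7500)
k/5 + N*A = -7/4/5 + 6*(-6) = -7/4*⅕ - 36 = -7/20 - 36 = -727/20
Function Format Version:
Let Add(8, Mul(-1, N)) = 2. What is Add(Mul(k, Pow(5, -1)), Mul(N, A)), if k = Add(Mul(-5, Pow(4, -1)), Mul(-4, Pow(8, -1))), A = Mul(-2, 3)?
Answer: Rational(-727, 20) ≈ -36.350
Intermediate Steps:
N = 6 (N = Add(8, Mul(-1, 2)) = Add(8, -2) = 6)
A = -6
k = Rational(-7, 4) (k = Add(Mul(-5, Rational(1, 4)), Mul(-4, Rational(1, 8))) = Add(Rational(-5, 4), Rational(-1, 2)) = Rational(-7, 4) ≈ -1.7500)
Add(Mul(k, Pow(5, -1)), Mul(N, A)) = Add(Mul(Rational(-7, 4), Pow(5, -1)), Mul(6, -6)) = Add(Mul(Rational(-7, 4), Rational(1, 5)), -36) = Add(Rational(-7, 20), -36) = Rational(-727, 20)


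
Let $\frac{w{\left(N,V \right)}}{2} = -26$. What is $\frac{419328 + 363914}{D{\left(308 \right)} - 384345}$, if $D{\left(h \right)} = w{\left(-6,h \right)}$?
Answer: $- \frac{783242}{384397} \approx -2.0376$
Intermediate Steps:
$w{\left(N,V \right)} = -52$ ($w{\left(N,V \right)} = 2 \left(-26\right) = -52$)
$D{\left(h \right)} = -52$
$\frac{419328 + 363914}{D{\left(308 \right)} - 384345} = \frac{419328 + 363914}{-52 - 384345} = \frac{783242}{-384397} = 783242 \left(- \frac{1}{384397}\right) = - \frac{783242}{384397}$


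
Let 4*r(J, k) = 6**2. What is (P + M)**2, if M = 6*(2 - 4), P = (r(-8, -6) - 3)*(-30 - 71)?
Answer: 381924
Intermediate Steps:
r(J, k) = 9 (r(J, k) = (1/4)*6**2 = (1/4)*36 = 9)
P = -606 (P = (9 - 3)*(-30 - 71) = 6*(-101) = -606)
M = -12 (M = 6*(-2) = -12)
(P + M)**2 = (-606 - 12)**2 = (-618)**2 = 381924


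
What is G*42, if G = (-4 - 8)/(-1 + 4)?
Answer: -168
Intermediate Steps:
G = -4 (G = -12/3 = -12*1/3 = -4)
G*42 = -4*42 = -168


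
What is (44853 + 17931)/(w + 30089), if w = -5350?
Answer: 62784/24739 ≈ 2.5379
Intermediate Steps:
(44853 + 17931)/(w + 30089) = (44853 + 17931)/(-5350 + 30089) = 62784/24739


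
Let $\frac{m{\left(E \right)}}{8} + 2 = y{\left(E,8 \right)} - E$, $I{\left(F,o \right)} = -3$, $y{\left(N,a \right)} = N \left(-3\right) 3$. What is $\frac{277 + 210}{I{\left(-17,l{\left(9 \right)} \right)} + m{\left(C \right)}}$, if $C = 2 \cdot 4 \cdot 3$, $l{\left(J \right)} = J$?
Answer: $- \frac{487}{1939} \approx -0.25116$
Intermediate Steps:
$y{\left(N,a \right)} = - 9 N$ ($y{\left(N,a \right)} = - 3 N 3 = - 9 N$)
$C = 24$ ($C = 8 \cdot 3 = 24$)
$m{\left(E \right)} = -16 - 80 E$ ($m{\left(E \right)} = -16 + 8 \left(- 9 E - E\right) = -16 + 8 \left(- 10 E\right) = -16 - 80 E$)
$\frac{277 + 210}{I{\left(-17,l{\left(9 \right)} \right)} + m{\left(C \right)}} = \frac{277 + 210}{-3 - 1936} = \frac{487}{-3 - 1936} = \frac{487}{-1939} = 487 \left(- \frac{1}{1939}\right) = - \frac{487}{1939}$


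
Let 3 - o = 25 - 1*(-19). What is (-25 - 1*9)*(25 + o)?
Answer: 544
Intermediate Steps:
o = -41 (o = 3 - (25 - 1*(-19)) = 3 - (25 + 19) = 3 - 1*44 = 3 - 44 = -41)
(-25 - 1*9)*(25 + o) = (-25 - 1*9)*(25 - 41) = (-25 - 9)*(-16) = -34*(-16) = 544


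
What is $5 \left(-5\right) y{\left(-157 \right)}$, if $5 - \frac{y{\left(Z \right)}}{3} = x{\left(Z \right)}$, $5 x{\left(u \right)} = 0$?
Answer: $-375$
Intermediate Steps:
$x{\left(u \right)} = 0$ ($x{\left(u \right)} = \frac{1}{5} \cdot 0 = 0$)
$y{\left(Z \right)} = 15$ ($y{\left(Z \right)} = 15 - 0 = 15 + 0 = 15$)
$5 \left(-5\right) y{\left(-157 \right)} = 5 \left(-5\right) 15 = \left(-25\right) 15 = -375$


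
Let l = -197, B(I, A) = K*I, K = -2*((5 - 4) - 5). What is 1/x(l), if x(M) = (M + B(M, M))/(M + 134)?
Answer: 7/197 ≈ 0.035533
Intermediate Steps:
K = 8 (K = -2*(1 - 5) = -2*(-4) = 8)
B(I, A) = 8*I
x(M) = 9*M/(134 + M) (x(M) = (M + 8*M)/(M + 134) = (9*M)/(134 + M) = 9*M/(134 + M))
1/x(l) = 1/(9*(-197)/(134 - 197)) = 1/(9*(-197)/(-63)) = 1/(9*(-197)*(-1/63)) = 1/(197/7) = 7/197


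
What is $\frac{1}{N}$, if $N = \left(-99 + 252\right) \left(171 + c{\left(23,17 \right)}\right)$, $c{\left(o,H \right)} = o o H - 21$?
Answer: $\frac{1}{1398879} \approx 7.1486 \cdot 10^{-7}$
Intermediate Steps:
$c{\left(o,H \right)} = -21 + H o^{2}$ ($c{\left(o,H \right)} = o^{2} H - 21 = H o^{2} - 21 = -21 + H o^{2}$)
$N = 1398879$ ($N = \left(-99 + 252\right) \left(171 - \left(21 - 17 \cdot 23^{2}\right)\right) = 153 \left(171 + \left(-21 + 17 \cdot 529\right)\right) = 153 \left(171 + \left(-21 + 8993\right)\right) = 153 \left(171 + 8972\right) = 153 \cdot 9143 = 1398879$)
$\frac{1}{N} = \frac{1}{1398879}$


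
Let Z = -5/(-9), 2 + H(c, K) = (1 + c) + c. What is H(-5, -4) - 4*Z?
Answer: -119/9 ≈ -13.222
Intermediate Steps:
H(c, K) = -1 + 2*c (H(c, K) = -2 + ((1 + c) + c) = -2 + (1 + 2*c) = -1 + 2*c)
Z = 5/9 (Z = -5*(-⅑) = 5/9 ≈ 0.55556)
H(-5, -4) - 4*Z = (-1 + 2*(-5)) - 4*5/9 = (-1 - 10) - 20/9 = -11 - 20/9 = -119/9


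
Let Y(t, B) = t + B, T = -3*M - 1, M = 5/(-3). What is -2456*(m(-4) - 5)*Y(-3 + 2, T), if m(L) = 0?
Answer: 36840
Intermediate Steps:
M = -5/3 (M = 5*(-1/3) = -5/3 ≈ -1.6667)
T = 4 (T = -3*(-5/3) - 1 = 5 - 1 = 4)
Y(t, B) = B + t
-2456*(m(-4) - 5)*Y(-3 + 2, T) = -2456*(0 - 5)*(4 + (-3 + 2)) = -(-12280)*(4 - 1) = -(-12280)*3 = -2456*(-15) = 36840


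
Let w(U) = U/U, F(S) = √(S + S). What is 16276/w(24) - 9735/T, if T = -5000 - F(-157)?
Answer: 67825630944/4166719 - 3245*I*√314/8333438 ≈ 16278.0 - 0.0069001*I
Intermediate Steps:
F(S) = √2*√S (F(S) = √(2*S) = √2*√S)
w(U) = 1
T = -5000 - I*√314 (T = -5000 - √2*√(-157) = -5000 - √2*I*√157 = -5000 - I*√314 ≈ -5000.0 - 17.72*I)
16276/w(24) - 9735/T = 16276/1 - 9735/(-5000 - I*√314) = 16276*1 - 9735/(-5000 - I*√314) = 16276 - 9735/(-5000 - I*√314)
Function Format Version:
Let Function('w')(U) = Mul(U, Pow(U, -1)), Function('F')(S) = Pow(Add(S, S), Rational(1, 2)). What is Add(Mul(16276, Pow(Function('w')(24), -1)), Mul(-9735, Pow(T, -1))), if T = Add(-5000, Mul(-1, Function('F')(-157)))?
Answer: Add(Rational(67825630944, 4166719), Mul(Rational(-3245, 8333438), I, Pow(314, Rational(1, 2)))) ≈ Add(16278., Mul(-0.0069001, I))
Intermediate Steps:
Function('F')(S) = Mul(Pow(2, Rational(1, 2)), Pow(S, Rational(1, 2))) (Function('F')(S) = Pow(Mul(2, S), Rational(1, 2)) = Mul(Pow(2, Rational(1, 2)), Pow(S, Rational(1, 2))))
Function('w')(U) = 1
T = Add(-5000, Mul(-1, I, Pow(314, Rational(1, 2)))) (T = Add(-5000, Mul(-1, Mul(Pow(2, Rational(1, 2)), Pow(-157, Rational(1, 2))))) = Add(-5000, Mul(-1, Mul(Pow(2, Rational(1, 2)), Mul(I, Pow(157, Rational(1, 2)))))) = Add(-5000, Mul(-1, Mul(I, Pow(314, Rational(1, 2))))) = Add(-5000, Mul(-1, I, Pow(314, Rational(1, 2)))) ≈ Add(-5000.0, Mul(-17.720, I)))
Add(Mul(16276, Pow(Function('w')(24), -1)), Mul(-9735, Pow(T, -1))) = Add(Mul(16276, Pow(1, -1)), Mul(-9735, Pow(Add(-5000, Mul(-1, I, Pow(314, Rational(1, 2)))), -1))) = Add(Mul(16276, 1), Mul(-9735, Pow(Add(-5000, Mul(-1, I, Pow(314, Rational(1, 2)))), -1))) = Add(16276, Mul(-9735, Pow(Add(-5000, Mul(-1, I, Pow(314, Rational(1, 2)))), -1)))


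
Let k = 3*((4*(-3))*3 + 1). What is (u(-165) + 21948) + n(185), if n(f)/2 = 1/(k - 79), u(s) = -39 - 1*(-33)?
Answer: 2018663/92 ≈ 21942.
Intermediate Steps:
u(s) = -6 (u(s) = -39 + 33 = -6)
k = -105 (k = 3*(-12*3 + 1) = 3*(-36 + 1) = 3*(-35) = -105)
n(f) = -1/92 (n(f) = 2/(-105 - 79) = 2/(-184) = 2*(-1/184) = -1/92)
(u(-165) + 21948) + n(185) = (-6 + 21948) - 1/92 = 21942 - 1/92 = 2018663/92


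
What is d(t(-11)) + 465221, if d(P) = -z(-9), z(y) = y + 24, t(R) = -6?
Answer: 465206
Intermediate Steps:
z(y) = 24 + y
d(P) = -15 (d(P) = -(24 - 9) = -1*15 = -15)
d(t(-11)) + 465221 = -15 + 465221 = 465206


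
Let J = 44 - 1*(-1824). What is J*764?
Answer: 1427152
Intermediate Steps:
J = 1868 (J = 44 + 1824 = 1868)
J*764 = 1868*764 = 1427152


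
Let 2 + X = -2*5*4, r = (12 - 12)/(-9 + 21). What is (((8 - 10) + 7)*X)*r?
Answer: 0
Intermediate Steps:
r = 0 (r = 0/12 = 0*(1/12) = 0)
X = -42 (X = -2 - 2*5*4 = -2 - 10*4 = -2 - 40 = -42)
(((8 - 10) + 7)*X)*r = (((8 - 10) + 7)*(-42))*0 = ((-2 + 7)*(-42))*0 = (5*(-42))*0 = -210*0 = 0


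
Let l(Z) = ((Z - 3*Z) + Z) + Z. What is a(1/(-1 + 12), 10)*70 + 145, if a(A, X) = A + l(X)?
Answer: 1665/11 ≈ 151.36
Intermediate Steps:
l(Z) = 0 (l(Z) = (-2*Z + Z) + Z = -Z + Z = 0)
a(A, X) = A (a(A, X) = A + 0 = A)
a(1/(-1 + 12), 10)*70 + 145 = 70/(-1 + 12) + 145 = 70/11 + 145 = 1665/11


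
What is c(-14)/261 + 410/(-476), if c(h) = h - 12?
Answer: -59693/62118 ≈ -0.96096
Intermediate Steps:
c(h) = -12 + h
c(-14)/261 + 410/(-476) = (-12 - 14)/261 + 410/(-476) = -26*1/261 + 410*(-1/476) = -26/261 - 205/238 = -59693/62118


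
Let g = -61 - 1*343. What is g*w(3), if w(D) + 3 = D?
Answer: 0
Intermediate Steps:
g = -404 (g = -61 - 343 = -404)
w(D) = -3 + D
g*w(3) = -404*(-3 + 3) = -404*0 = 0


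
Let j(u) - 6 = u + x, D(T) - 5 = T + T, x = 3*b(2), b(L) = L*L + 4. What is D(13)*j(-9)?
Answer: 651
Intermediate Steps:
b(L) = 4 + L**2 (b(L) = L**2 + 4 = 4 + L**2)
x = 24 (x = 3*(4 + 2**2) = 3*(4 + 4) = 3*8 = 24)
D(T) = 5 + 2*T (D(T) = 5 + (T + T) = 5 + 2*T)
j(u) = 30 + u (j(u) = 6 + (u + 24) = 6 + (24 + u) = 30 + u)
D(13)*j(-9) = (5 + 2*13)*(30 - 9) = (5 + 26)*21 = 31*21 = 651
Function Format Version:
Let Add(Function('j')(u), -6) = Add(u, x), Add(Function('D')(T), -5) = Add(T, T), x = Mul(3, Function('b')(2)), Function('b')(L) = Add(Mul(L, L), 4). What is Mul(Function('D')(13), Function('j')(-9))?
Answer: 651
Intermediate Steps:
Function('b')(L) = Add(4, Pow(L, 2)) (Function('b')(L) = Add(Pow(L, 2), 4) = Add(4, Pow(L, 2)))
x = 24 (x = Mul(3, Add(4, Pow(2, 2))) = Mul(3, Add(4, 4)) = Mul(3, 8) = 24)
Function('D')(T) = Add(5, Mul(2, T)) (Function('D')(T) = Add(5, Add(T, T)) = Add(5, Mul(2, T)))
Function('j')(u) = Add(30, u) (Function('j')(u) = Add(6, Add(u, 24)) = Add(6, Add(24, u)) = Add(30, u))
Mul(Function('D')(13), Function('j')(-9)) = Mul(Add(5, Mul(2, 13)), Add(30, -9)) = Mul(Add(5, 26), 21) = Mul(31, 21) = 651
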